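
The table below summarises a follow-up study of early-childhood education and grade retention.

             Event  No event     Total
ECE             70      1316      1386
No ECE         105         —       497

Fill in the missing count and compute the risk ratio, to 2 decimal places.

The missing cell is in the unexposed row: 497 − 105 = 392.
So a = 70, b = 1316, c = 105, d = 392.
RR = [a/(a+b)] / [c/(c+d)] = (70/1386) / (105/497) = 0.05051/0.21127 = 0.23906

0.24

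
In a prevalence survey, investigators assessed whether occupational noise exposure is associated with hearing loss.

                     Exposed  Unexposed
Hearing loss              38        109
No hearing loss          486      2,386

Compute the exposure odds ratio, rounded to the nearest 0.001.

1.712

Reading the table with exposure as columns: a = 38 (Exposed, case), b = 486 (Exposed, non-case), c = 109 (Unexposed, case), d = 2386.
OR = (a·d)/(b·c) = (38 × 2386) / (486 × 109) = 90668 / 52974 = 1.71156
The odds of hearing loss are about 1.71 times as high in the exposed group.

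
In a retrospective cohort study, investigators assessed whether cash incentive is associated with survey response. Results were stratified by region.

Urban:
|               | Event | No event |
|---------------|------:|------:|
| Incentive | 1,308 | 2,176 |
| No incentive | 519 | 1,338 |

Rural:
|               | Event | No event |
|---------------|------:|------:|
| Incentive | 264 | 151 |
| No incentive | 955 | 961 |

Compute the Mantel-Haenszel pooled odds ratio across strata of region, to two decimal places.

OR_MH = Σ(aᵢdᵢ/nᵢ) / Σ(bᵢcᵢ/nᵢ), where nᵢ is the stratum total.
Stratum 1 (Urban): n = 5341; a·d/n = 1308·1338/5341 = 327.6735; b·c/n = 2176·519/5341 = 211.4480
Stratum 2 (Rural): n = 2331; a·d/n = 264·961/2331 = 108.8391; b·c/n = 151·955/2331 = 61.8640
OR_MH = (327.6735 + 108.8391) / (211.4480 + 61.8640) = 436.5126 / 273.3121 = 1.59712

1.60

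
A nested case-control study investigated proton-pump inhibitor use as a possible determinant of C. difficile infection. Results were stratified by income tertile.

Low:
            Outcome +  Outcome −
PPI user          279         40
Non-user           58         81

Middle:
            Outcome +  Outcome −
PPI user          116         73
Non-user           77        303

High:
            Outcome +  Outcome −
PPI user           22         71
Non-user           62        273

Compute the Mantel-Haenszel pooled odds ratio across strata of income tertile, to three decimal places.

4.960

OR_MH = Σ(aᵢdᵢ/nᵢ) / Σ(bᵢcᵢ/nᵢ), where nᵢ is the stratum total.
Stratum 1 (Low): n = 458; a·d/n = 279·81/458 = 49.3428; b·c/n = 40·58/458 = 5.0655
Stratum 2 (Middle): n = 569; a·d/n = 116·303/569 = 61.7715; b·c/n = 73·77/569 = 9.8787
Stratum 3 (High): n = 428; a·d/n = 22·273/428 = 14.0327; b·c/n = 71·62/428 = 10.2850
OR_MH = (49.3428 + 61.7715 + 14.0327) / (5.0655 + 9.8787 + 10.2850) = 125.1470 / 25.2293 = 4.96039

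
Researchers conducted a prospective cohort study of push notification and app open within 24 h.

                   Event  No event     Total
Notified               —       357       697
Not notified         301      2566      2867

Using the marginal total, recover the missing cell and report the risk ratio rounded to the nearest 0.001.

4.646

The missing cell is in the exposed row: 697 − 357 = 340.
So a = 340, b = 357, c = 301, d = 2566.
RR = [a/(a+b)] / [c/(c+d)] = (340/697) / (301/2867) = 0.48780/0.10499 = 4.64630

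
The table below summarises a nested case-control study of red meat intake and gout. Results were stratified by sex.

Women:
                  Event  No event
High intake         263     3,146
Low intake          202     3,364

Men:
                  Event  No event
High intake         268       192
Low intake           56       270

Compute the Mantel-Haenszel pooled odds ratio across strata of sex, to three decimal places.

OR_MH = Σ(aᵢdᵢ/nᵢ) / Σ(bᵢcᵢ/nᵢ), where nᵢ is the stratum total.
Stratum 1 (Women): n = 6975; a·d/n = 263·3364/6975 = 126.8433; b·c/n = 3146·202/6975 = 91.1100
Stratum 2 (Men): n = 786; a·d/n = 268·270/786 = 92.0611; b·c/n = 192·56/786 = 13.6794
OR_MH = (126.8433 + 92.0611) / (91.1100 + 13.6794) = 218.9044 / 104.7894 = 2.08899

2.089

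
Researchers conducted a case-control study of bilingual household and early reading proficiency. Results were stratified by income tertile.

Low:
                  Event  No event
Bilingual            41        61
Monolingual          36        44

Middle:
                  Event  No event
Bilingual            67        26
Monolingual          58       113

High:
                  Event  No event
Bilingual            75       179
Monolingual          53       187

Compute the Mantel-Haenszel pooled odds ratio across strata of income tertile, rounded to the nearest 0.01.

OR_MH = Σ(aᵢdᵢ/nᵢ) / Σ(bᵢcᵢ/nᵢ), where nᵢ is the stratum total.
Stratum 1 (Low): n = 182; a·d/n = 41·44/182 = 9.9121; b·c/n = 61·36/182 = 12.0659
Stratum 2 (Middle): n = 264; a·d/n = 67·113/264 = 28.6780; b·c/n = 26·58/264 = 5.7121
Stratum 3 (High): n = 494; a·d/n = 75·187/494 = 28.3907; b·c/n = 179·53/494 = 19.2045
OR_MH = (9.9121 + 28.6780 + 28.3907) / (12.0659 + 5.7121 + 19.2045) = 66.9808 / 36.9825 = 1.81115

1.81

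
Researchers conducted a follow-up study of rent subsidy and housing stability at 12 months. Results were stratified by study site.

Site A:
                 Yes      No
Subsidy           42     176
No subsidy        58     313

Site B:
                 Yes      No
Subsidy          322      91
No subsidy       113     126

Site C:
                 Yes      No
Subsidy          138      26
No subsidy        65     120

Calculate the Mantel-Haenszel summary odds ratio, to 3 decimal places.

OR_MH = Σ(aᵢdᵢ/nᵢ) / Σ(bᵢcᵢ/nᵢ), where nᵢ is the stratum total.
Stratum 1 (Site A): n = 589; a·d/n = 42·313/589 = 22.3192; b·c/n = 176·58/589 = 17.3311
Stratum 2 (Site B): n = 652; a·d/n = 322·126/652 = 62.2270; b·c/n = 91·113/652 = 15.7715
Stratum 3 (Site C): n = 349; a·d/n = 138·120/349 = 47.4499; b·c/n = 26·65/349 = 4.8424
OR_MH = (22.3192 + 62.2270 + 47.4499) / (17.3311 + 15.7715 + 4.8424) = 131.9960 / 37.9449 = 3.47862

3.479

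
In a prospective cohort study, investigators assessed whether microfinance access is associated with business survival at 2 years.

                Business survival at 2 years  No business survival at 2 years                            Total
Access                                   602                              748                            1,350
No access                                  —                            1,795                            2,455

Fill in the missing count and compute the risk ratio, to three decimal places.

The missing cell is in the unexposed row: 2455 − 1795 = 660.
So a = 602, b = 748, c = 660, d = 1795.
RR = [a/(a+b)] / [c/(c+d)] = (602/1350) / (660/2455) = 0.44593/0.26884 = 1.65871

1.659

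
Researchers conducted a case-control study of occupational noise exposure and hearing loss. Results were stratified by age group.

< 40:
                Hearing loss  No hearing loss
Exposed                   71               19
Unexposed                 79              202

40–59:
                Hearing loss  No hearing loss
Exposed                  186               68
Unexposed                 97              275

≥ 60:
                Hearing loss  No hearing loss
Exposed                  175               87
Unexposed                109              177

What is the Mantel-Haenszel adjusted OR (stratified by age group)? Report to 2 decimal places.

OR_MH = Σ(aᵢdᵢ/nᵢ) / Σ(bᵢcᵢ/nᵢ), where nᵢ is the stratum total.
Stratum 1 (< 40): n = 371; a·d/n = 71·202/371 = 38.6577; b·c/n = 19·79/371 = 4.0458
Stratum 2 (40–59): n = 626; a·d/n = 186·275/626 = 81.7093; b·c/n = 68·97/626 = 10.5367
Stratum 3 (≥ 60): n = 548; a·d/n = 175·177/548 = 56.5237; b·c/n = 87·109/548 = 17.3047
OR_MH = (38.6577 + 81.7093 + 56.5237) / (4.0458 + 10.5367 + 17.3047) = 176.8907 / 31.8873 = 5.54737

5.55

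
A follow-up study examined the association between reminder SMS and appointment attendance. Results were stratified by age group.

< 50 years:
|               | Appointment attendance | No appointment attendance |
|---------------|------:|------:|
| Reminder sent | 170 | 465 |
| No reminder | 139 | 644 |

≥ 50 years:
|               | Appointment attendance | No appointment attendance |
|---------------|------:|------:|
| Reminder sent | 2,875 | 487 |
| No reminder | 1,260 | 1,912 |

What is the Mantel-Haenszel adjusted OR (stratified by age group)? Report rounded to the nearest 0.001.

OR_MH = Σ(aᵢdᵢ/nᵢ) / Σ(bᵢcᵢ/nᵢ), where nᵢ is the stratum total.
Stratum 1 (< 50 years): n = 1418; a·d/n = 170·644/1418 = 77.2073; b·c/n = 465·139/1418 = 45.5818
Stratum 2 (≥ 50 years): n = 6534; a·d/n = 2875·1912/6534 = 841.2917; b·c/n = 487·1260/6534 = 93.9118
OR_MH = (77.2073 + 841.2917) / (45.5818 + 93.9118) = 918.4990 / 139.4937 = 6.58452

6.585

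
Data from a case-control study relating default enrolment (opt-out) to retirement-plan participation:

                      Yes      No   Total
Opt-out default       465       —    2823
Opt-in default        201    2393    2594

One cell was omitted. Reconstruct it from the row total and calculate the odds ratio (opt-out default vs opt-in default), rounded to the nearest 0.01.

The missing cell is in the exposed row: 2823 − 465 = 2358.
So a = 465, b = 2358, c = 201, d = 2393.
OR = (a·d)/(b·c) = (465 × 2393) / (2358 × 201) = 1112745 / 473958 = 2.34777

2.35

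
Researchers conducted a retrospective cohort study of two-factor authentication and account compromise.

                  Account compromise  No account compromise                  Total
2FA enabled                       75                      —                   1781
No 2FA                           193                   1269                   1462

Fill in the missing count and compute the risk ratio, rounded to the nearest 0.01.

The missing cell is in the exposed row: 1781 − 75 = 1706.
So a = 75, b = 1706, c = 193, d = 1269.
RR = [a/(a+b)] / [c/(c+d)] = (75/1781) / (193/1462) = 0.04211/0.13201 = 0.31900

0.32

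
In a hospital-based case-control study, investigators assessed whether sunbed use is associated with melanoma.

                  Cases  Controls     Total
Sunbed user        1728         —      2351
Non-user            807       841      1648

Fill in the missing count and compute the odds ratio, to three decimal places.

The missing cell is in the exposed row: 2351 − 1728 = 623.
So a = 1728, b = 623, c = 807, d = 841.
OR = (a·d)/(b·c) = (1728 × 841) / (623 × 807) = 1453248 / 502761 = 2.89053

2.891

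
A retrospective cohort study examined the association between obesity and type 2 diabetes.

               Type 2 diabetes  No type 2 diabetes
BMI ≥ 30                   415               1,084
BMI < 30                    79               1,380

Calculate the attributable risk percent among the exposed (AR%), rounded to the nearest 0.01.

Cells: a = 415, b = 1084, c = 79, d = 1380.
Risk in exposed = 415/1499 = 0.27685; risk in unexposed = 79/1459 = 0.05415.
RR = 0.27685/0.05415 = 5.11299
AR% = (RR − 1)/RR × 100 = (5.11299 − 1)/5.11299 × 100 = 80.4420%

80.44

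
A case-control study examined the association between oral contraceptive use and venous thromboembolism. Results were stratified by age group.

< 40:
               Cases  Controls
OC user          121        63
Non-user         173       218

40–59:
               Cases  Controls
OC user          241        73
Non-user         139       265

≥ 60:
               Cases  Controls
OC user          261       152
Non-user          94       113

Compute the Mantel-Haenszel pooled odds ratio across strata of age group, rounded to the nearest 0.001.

OR_MH = Σ(aᵢdᵢ/nᵢ) / Σ(bᵢcᵢ/nᵢ), where nᵢ is the stratum total.
Stratum 1 (< 40): n = 575; a·d/n = 121·218/575 = 45.8748; b·c/n = 63·173/575 = 18.9548
Stratum 2 (40–59): n = 718; a·d/n = 241·265/718 = 88.9485; b·c/n = 73·139/718 = 14.1323
Stratum 3 (≥ 60): n = 620; a·d/n = 261·113/620 = 47.5694; b·c/n = 152·94/620 = 23.0452
OR_MH = (45.8748 + 88.9485 + 47.5694) / (18.9548 + 14.1323 + 23.0452) = 182.3926 / 56.1323 = 3.24934

3.249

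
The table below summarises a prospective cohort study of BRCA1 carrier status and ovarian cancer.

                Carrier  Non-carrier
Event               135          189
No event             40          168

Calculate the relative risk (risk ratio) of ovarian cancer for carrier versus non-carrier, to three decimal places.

Reading the table with exposure as columns: a = 135 (Carrier, case), b = 40 (Carrier, non-case), c = 189 (Non-carrier, case), d = 168.
Risk in exposed = 135/175 = 0.77143; risk in unexposed = 189/357 = 0.52941.
RR = 0.77143 / 0.52941 = 1.45714
The risk among the exposed is 1.46 times that among the unexposed.

1.457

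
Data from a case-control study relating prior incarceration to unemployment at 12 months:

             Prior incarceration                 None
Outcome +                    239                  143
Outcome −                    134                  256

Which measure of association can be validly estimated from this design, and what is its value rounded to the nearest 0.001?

Reading the table with exposure as columns: a = 239 (Prior incarceration, case), b = 134 (Prior incarceration, non-case), c = 143 (None, case), d = 256.
This is a case-control study: participants were sampled on outcome status, so risks in the source population cannot be estimated directly — relative risk is not valid here. The odds ratio is the appropriate measure.
OR = (a·d)/(b·c) = (239 × 256) / (134 × 143) = 61184 / 19162 = 3.19299

3.193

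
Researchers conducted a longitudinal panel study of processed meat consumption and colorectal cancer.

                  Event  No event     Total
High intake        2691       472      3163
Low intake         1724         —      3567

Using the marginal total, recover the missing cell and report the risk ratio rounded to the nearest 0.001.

1.760

The missing cell is in the unexposed row: 3567 − 1724 = 1843.
So a = 2691, b = 472, c = 1724, d = 1843.
RR = [a/(a+b)] / [c/(c+d)] = (2691/3163) / (1724/3567) = 0.85077/0.48332 = 1.76027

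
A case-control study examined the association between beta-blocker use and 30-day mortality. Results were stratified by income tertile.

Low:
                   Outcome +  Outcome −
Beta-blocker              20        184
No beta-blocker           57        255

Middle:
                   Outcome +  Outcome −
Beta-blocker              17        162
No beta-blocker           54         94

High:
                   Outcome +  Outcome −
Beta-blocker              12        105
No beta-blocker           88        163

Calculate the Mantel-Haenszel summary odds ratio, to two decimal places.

0.28

OR_MH = Σ(aᵢdᵢ/nᵢ) / Σ(bᵢcᵢ/nᵢ), where nᵢ is the stratum total.
Stratum 1 (Low): n = 516; a·d/n = 20·255/516 = 9.8837; b·c/n = 184·57/516 = 20.3256
Stratum 2 (Middle): n = 327; a·d/n = 17·94/327 = 4.8869; b·c/n = 162·54/327 = 26.7523
Stratum 3 (High): n = 368; a·d/n = 12·163/368 = 5.3152; b·c/n = 105·88/368 = 25.1087
OR_MH = (9.8837 + 4.8869 + 5.3152) / (20.3256 + 26.7523 + 25.1087) = 20.0858 / 72.1866 = 0.27825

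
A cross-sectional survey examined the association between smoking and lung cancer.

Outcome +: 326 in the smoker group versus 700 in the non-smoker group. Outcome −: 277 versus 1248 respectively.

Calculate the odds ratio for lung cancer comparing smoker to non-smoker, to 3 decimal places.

2.098

From the description: a = 326, b = 277, c = 700, d = 1248.
OR = (a·d)/(b·c) = (326 × 1248) / (277 × 700) = 406848 / 193900 = 2.09824
The odds of lung cancer are about 2.10 times as high in the smoker group.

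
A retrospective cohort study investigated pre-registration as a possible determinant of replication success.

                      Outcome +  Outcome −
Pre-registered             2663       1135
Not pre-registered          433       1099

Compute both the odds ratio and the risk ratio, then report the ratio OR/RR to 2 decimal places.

Cells: a = 2663, b = 1135, c = 433, d = 1099.
OR = (2663·1099)/(1135·433) = 2926637/491455 = 5.95505
Risk in exposed = 2663/3798 = 0.70116; risk in unexposed = 433/1532 = 0.28264; RR = 2.48077
OR/RR = 5.95505 / 2.48077 = 2.40048
The outcome is not rare, so the OR lies further from 1 than the RR.

2.40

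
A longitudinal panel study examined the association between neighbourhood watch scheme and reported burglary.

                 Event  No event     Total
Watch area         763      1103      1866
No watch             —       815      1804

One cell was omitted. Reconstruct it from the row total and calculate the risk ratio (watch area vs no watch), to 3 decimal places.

0.746

The missing cell is in the unexposed row: 1804 − 815 = 989.
So a = 763, b = 1103, c = 989, d = 815.
RR = [a/(a+b)] / [c/(c+d)] = (763/1866) / (989/1804) = 0.40890/0.54823 = 0.74585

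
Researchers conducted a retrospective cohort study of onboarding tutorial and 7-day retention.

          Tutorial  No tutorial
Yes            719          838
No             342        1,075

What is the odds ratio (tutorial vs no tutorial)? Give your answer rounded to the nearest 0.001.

2.697

Reading the table with exposure as columns: a = 719 (Tutorial, case), b = 342 (Tutorial, non-case), c = 838 (No tutorial, case), d = 1075.
OR = (a·d)/(b·c) = (719 × 1075) / (342 × 838) = 772925 / 286596 = 2.69691
The odds of 7-day retention are about 2.70 times as high in the tutorial group.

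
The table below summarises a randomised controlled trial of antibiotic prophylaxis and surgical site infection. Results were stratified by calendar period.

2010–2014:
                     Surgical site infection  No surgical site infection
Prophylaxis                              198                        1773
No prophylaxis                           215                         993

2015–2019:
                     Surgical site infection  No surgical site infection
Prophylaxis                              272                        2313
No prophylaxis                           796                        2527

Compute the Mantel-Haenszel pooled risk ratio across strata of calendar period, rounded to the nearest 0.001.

RR_MH = Σ(aᵢ·n₀ᵢ/nᵢ) / Σ(cᵢ·n₁ᵢ/nᵢ), with n₁ᵢ = aᵢ+bᵢ (exposed), n₀ᵢ = cᵢ+dᵢ (unexposed), nᵢ = n₁ᵢ+n₀ᵢ.
Stratum 1 (2010–2014): n₁ = 1971, n₀ = 1208, n = 3179; a·n₀/n = 198·1208/3179 = 75.2388; c·n₁/n = 215·1971/3179 = 133.3014
Stratum 2 (2015–2019): n₁ = 2585, n₀ = 3323, n = 5908; a·n₀/n = 272·3323/5908 = 152.9885; c·n₁/n = 796·2585/5908 = 348.2837
RR_MH = (75.2388 + 152.9885) / (133.3014 + 348.2837) = 228.2272 / 481.5850 = 0.47391

0.474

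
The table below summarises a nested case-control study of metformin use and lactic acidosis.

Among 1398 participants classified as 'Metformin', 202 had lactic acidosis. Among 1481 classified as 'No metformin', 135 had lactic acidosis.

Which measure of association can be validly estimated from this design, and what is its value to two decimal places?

From the description: a = 202, b = 1196, c = 135, d = 1346.
This is a nested case-control study: participants were sampled on outcome status, so risks in the source population cannot be estimated directly — relative risk is not valid here. The odds ratio is the appropriate measure.
OR = (a·d)/(b·c) = (202 × 1346) / (1196 × 135) = 271892 / 161460 = 1.68396

1.68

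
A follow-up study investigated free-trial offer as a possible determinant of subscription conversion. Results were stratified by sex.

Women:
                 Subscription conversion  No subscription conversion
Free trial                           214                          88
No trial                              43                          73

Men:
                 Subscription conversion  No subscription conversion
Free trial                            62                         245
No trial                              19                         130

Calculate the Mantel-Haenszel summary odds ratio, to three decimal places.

2.858

OR_MH = Σ(aᵢdᵢ/nᵢ) / Σ(bᵢcᵢ/nᵢ), where nᵢ is the stratum total.
Stratum 1 (Women): n = 418; a·d/n = 214·73/418 = 37.3732; b·c/n = 88·43/418 = 9.0526
Stratum 2 (Men): n = 456; a·d/n = 62·130/456 = 17.6754; b·c/n = 245·19/456 = 10.2083
OR_MH = (37.3732 + 17.6754) / (9.0526 + 10.2083) = 55.0486 / 19.2610 = 2.85804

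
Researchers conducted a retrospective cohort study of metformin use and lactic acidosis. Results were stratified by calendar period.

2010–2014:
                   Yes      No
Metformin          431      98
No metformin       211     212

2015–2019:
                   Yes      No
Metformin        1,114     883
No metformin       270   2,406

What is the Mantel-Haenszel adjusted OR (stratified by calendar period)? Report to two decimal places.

OR_MH = Σ(aᵢdᵢ/nᵢ) / Σ(bᵢcᵢ/nᵢ), where nᵢ is the stratum total.
Stratum 1 (2010–2014): n = 952; a·d/n = 431·212/952 = 95.9790; b·c/n = 98·211/952 = 21.7206
Stratum 2 (2015–2019): n = 4673; a·d/n = 1114·2406/4673 = 573.5682; b·c/n = 883·270/4673 = 51.0186
OR_MH = (95.9790 + 573.5682) / (21.7206 + 51.0186) = 669.5471 / 72.7392 = 9.20476

9.20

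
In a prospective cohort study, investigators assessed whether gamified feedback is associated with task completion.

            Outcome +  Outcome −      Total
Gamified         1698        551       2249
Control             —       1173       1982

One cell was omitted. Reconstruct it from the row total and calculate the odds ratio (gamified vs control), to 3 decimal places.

The missing cell is in the unexposed row: 1982 − 1173 = 809.
So a = 1698, b = 551, c = 809, d = 1173.
OR = (a·d)/(b·c) = (1698 × 1173) / (551 × 809) = 1991754 / 445759 = 4.46823

4.468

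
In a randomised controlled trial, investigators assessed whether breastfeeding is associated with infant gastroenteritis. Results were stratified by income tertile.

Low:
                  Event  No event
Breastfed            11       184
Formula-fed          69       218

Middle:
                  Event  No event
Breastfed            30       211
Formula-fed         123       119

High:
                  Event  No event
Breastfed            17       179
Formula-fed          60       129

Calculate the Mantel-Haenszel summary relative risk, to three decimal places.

RR_MH = Σ(aᵢ·n₀ᵢ/nᵢ) / Σ(cᵢ·n₁ᵢ/nᵢ), with n₁ᵢ = aᵢ+bᵢ (exposed), n₀ᵢ = cᵢ+dᵢ (unexposed), nᵢ = n₁ᵢ+n₀ᵢ.
Stratum 1 (Low): n₁ = 195, n₀ = 287, n = 482; a·n₀/n = 11·287/482 = 6.5498; c·n₁/n = 69·195/482 = 27.9149
Stratum 2 (Middle): n₁ = 241, n₀ = 242, n = 483; a·n₀/n = 30·242/483 = 15.0311; c·n₁/n = 123·241/483 = 61.3727
Stratum 3 (High): n₁ = 196, n₀ = 189, n = 385; a·n₀/n = 17·189/385 = 8.3455; c·n₁/n = 60·196/385 = 30.5455
RR_MH = (6.5498 + 15.0311 + 8.3455) / (27.9149 + 61.3727 + 30.5455) = 29.9263 / 119.8331 = 0.24973

0.250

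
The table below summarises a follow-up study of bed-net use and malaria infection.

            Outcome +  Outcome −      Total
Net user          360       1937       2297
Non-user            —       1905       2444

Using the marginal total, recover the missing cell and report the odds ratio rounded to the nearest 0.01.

0.66

The missing cell is in the unexposed row: 2444 − 1905 = 539.
So a = 360, b = 1937, c = 539, d = 1905.
OR = (a·d)/(b·c) = (360 × 1905) / (1937 × 539) = 685800 / 1044043 = 0.65687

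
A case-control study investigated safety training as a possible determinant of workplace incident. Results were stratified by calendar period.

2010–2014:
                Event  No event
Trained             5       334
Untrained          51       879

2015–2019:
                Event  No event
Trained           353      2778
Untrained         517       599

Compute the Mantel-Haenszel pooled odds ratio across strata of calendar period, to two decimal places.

0.15

OR_MH = Σ(aᵢdᵢ/nᵢ) / Σ(bᵢcᵢ/nᵢ), where nᵢ is the stratum total.
Stratum 1 (2010–2014): n = 1269; a·d/n = 5·879/1269 = 3.4634; b·c/n = 334·51/1269 = 13.4232
Stratum 2 (2015–2019): n = 4247; a·d/n = 353·599/4247 = 49.7874; b·c/n = 2778·517/4247 = 338.1742
OR_MH = (3.4634 + 49.7874) / (13.4232 + 338.1742) = 53.2507 / 351.5974 = 0.15145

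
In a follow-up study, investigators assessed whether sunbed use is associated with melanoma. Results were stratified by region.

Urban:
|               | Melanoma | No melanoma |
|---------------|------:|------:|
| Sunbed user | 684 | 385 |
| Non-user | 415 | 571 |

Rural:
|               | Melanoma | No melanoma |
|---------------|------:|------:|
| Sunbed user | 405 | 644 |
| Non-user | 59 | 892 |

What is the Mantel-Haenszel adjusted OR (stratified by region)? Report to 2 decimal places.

OR_MH = Σ(aᵢdᵢ/nᵢ) / Σ(bᵢcᵢ/nᵢ), where nᵢ is the stratum total.
Stratum 1 (Urban): n = 2055; a·d/n = 684·571/2055 = 190.0555; b·c/n = 385·415/2055 = 77.7494
Stratum 2 (Rural): n = 2000; a·d/n = 405·892/2000 = 180.6300; b·c/n = 644·59/2000 = 18.9980
OR_MH = (190.0555 + 180.6300) / (77.7494 + 18.9980) = 370.6855 / 96.7474 = 3.83148

3.83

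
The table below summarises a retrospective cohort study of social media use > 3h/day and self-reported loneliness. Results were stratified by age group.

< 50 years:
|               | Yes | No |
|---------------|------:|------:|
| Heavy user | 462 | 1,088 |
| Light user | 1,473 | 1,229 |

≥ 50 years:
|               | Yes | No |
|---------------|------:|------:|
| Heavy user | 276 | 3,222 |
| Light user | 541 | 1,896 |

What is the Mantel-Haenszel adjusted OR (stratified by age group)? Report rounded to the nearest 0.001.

OR_MH = Σ(aᵢdᵢ/nᵢ) / Σ(bᵢcᵢ/nᵢ), where nᵢ is the stratum total.
Stratum 1 (< 50 years): n = 4252; a·d/n = 462·1229/4252 = 133.5367; b·c/n = 1088·1473/4252 = 376.9106
Stratum 2 (≥ 50 years): n = 5935; a·d/n = 276·1896/5935 = 88.1712; b·c/n = 3222·541/5935 = 293.6987
OR_MH = (133.5367 + 88.1712) / (376.9106 + 293.6987) = 221.7079 / 670.6094 = 0.33061

0.331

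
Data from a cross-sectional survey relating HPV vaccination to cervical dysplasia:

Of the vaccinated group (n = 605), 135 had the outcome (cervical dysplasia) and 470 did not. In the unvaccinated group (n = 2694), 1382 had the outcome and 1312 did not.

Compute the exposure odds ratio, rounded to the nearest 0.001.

From the description: a = 135, b = 470, c = 1382, d = 1312.
OR = (a·d)/(b·c) = (135 × 1312) / (470 × 1382) = 177120 / 649540 = 0.27269
Exposure is associated with lower odds of cervical dysplasia (OR = 0.27 < 1).

0.273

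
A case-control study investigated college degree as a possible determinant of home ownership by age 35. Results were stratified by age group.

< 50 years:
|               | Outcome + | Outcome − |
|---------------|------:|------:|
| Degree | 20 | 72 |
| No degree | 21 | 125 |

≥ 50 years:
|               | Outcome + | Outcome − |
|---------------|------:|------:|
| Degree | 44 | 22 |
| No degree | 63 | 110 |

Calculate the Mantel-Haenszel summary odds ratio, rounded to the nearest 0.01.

OR_MH = Σ(aᵢdᵢ/nᵢ) / Σ(bᵢcᵢ/nᵢ), where nᵢ is the stratum total.
Stratum 1 (< 50 years): n = 238; a·d/n = 20·125/238 = 10.5042; b·c/n = 72·21/238 = 6.3529
Stratum 2 (≥ 50 years): n = 239; a·d/n = 44·110/239 = 20.2510; b·c/n = 22·63/239 = 5.7992
OR_MH = (10.5042 + 20.2510) / (6.3529 + 5.7992) = 30.7552 / 12.1521 = 2.53086

2.53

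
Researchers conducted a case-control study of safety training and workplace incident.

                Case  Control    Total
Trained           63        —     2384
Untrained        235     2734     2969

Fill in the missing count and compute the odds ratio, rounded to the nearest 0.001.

0.316

The missing cell is in the exposed row: 2384 − 63 = 2321.
So a = 63, b = 2321, c = 235, d = 2734.
OR = (a·d)/(b·c) = (63 × 2734) / (2321 × 235) = 172242 / 545435 = 0.31579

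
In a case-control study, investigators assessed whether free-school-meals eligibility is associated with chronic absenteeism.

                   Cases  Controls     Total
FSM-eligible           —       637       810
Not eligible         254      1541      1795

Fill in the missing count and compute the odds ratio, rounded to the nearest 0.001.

1.648

The missing cell is in the exposed row: 810 − 637 = 173.
So a = 173, b = 637, c = 254, d = 1541.
OR = (a·d)/(b·c) = (173 × 1541) / (637 × 254) = 266593 / 161798 = 1.64769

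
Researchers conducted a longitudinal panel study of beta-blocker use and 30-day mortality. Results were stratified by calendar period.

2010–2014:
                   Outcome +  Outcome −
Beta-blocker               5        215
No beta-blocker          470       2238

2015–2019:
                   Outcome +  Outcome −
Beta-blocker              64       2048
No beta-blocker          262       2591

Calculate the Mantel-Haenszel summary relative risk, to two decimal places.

0.28

RR_MH = Σ(aᵢ·n₀ᵢ/nᵢ) / Σ(cᵢ·n₁ᵢ/nᵢ), with n₁ᵢ = aᵢ+bᵢ (exposed), n₀ᵢ = cᵢ+dᵢ (unexposed), nᵢ = n₁ᵢ+n₀ᵢ.
Stratum 1 (2010–2014): n₁ = 220, n₀ = 2708, n = 2928; a·n₀/n = 5·2708/2928 = 4.6243; c·n₁/n = 470·220/2928 = 35.3142
Stratum 2 (2015–2019): n₁ = 2112, n₀ = 2853, n = 4965; a·n₀/n = 64·2853/4965 = 36.7758; c·n₁/n = 262·2112/4965 = 111.4489
RR_MH = (4.6243 + 36.7758) / (35.3142 + 111.4489) = 41.4001 / 146.7632 = 0.28209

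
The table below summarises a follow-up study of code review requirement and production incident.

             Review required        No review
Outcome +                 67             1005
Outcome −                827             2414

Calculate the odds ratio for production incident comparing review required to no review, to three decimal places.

Reading the table with exposure as columns: a = 67 (Review required, case), b = 827 (Review required, non-case), c = 1005 (No review, case), d = 2414.
OR = (a·d)/(b·c) = (67 × 2414) / (827 × 1005) = 161738 / 831135 = 0.19460
Exposure is associated with lower odds of production incident (OR = 0.19 < 1).

0.195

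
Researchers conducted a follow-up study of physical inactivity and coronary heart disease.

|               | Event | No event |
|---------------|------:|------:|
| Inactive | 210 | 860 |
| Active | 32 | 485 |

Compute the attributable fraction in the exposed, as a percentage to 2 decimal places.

68.46

Cells: a = 210, b = 860, c = 32, d = 485.
Risk in exposed = 210/1070 = 0.19626; risk in unexposed = 32/517 = 0.06190.
RR = 0.19626/0.06190 = 3.17085
AR% = (RR − 1)/RR × 100 = (3.17085 − 1)/3.17085 × 100 = 68.4627%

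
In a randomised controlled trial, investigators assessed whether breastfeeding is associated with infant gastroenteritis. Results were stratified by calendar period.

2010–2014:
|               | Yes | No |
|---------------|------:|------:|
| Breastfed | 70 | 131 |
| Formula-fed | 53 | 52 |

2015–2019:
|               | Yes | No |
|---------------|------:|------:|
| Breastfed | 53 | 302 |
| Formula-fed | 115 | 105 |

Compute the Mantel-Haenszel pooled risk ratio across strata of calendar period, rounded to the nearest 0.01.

0.42

RR_MH = Σ(aᵢ·n₀ᵢ/nᵢ) / Σ(cᵢ·n₁ᵢ/nᵢ), with n₁ᵢ = aᵢ+bᵢ (exposed), n₀ᵢ = cᵢ+dᵢ (unexposed), nᵢ = n₁ᵢ+n₀ᵢ.
Stratum 1 (2010–2014): n₁ = 201, n₀ = 105, n = 306; a·n₀/n = 70·105/306 = 24.0196; c·n₁/n = 53·201/306 = 34.8137
Stratum 2 (2015–2019): n₁ = 355, n₀ = 220, n = 575; a·n₀/n = 53·220/575 = 20.2783; c·n₁/n = 115·355/575 = 71.0000
RR_MH = (24.0196 + 20.2783) / (34.8137 + 71.0000) = 44.2979 / 105.8137 = 0.41864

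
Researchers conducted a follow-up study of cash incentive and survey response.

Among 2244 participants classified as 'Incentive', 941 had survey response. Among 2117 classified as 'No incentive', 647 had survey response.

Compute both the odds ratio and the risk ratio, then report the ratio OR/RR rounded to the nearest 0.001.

From the description: a = 941, b = 1303, c = 647, d = 1470.
OR = (941·1470)/(1303·647) = 1383270/843041 = 1.64081
Risk in exposed = 941/2244 = 0.41934; risk in unexposed = 647/2117 = 0.30562; RR = 1.37209
OR/RR = 1.64081 / 1.37209 = 1.19585
The outcome is not rare, so the OR lies further from 1 than the RR.

1.196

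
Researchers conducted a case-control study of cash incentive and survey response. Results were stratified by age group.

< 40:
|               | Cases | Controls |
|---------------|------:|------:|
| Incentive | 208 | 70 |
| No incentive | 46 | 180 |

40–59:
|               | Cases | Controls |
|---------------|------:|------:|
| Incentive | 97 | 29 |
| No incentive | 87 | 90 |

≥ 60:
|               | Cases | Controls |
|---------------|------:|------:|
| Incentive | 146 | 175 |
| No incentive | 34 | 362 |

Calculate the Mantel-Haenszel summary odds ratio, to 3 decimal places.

OR_MH = Σ(aᵢdᵢ/nᵢ) / Σ(bᵢcᵢ/nᵢ), where nᵢ is the stratum total.
Stratum 1 (< 40): n = 504; a·d/n = 208·180/504 = 74.2857; b·c/n = 70·46/504 = 6.3889
Stratum 2 (40–59): n = 303; a·d/n = 97·90/303 = 28.8119; b·c/n = 29·87/303 = 8.3267
Stratum 3 (≥ 60): n = 717; a·d/n = 146·362/717 = 73.7127; b·c/n = 175·34/717 = 8.2985
OR_MH = (74.2857 + 28.8119 + 73.7127) / (6.3889 + 8.3267 + 8.2985) = 176.8103 / 23.0141 = 7.68270

7.683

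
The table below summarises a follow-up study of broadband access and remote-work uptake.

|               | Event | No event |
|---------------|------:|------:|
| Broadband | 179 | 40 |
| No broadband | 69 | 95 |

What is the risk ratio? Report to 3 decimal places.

1.943

Cells: a = 179, b = 40, c = 69, d = 95.
Risk in exposed = 179/219 = 0.81735; risk in unexposed = 69/164 = 0.42073.
RR = 0.81735 / 0.42073 = 1.94269
The risk among the exposed is 1.94 times that among the unexposed.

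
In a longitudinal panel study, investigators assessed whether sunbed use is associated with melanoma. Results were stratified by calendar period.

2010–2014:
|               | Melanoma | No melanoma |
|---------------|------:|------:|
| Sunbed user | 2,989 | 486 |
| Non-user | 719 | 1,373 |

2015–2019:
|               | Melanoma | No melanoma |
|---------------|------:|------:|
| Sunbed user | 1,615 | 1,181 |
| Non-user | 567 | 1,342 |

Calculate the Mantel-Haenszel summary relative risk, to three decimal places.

2.263

RR_MH = Σ(aᵢ·n₀ᵢ/nᵢ) / Σ(cᵢ·n₁ᵢ/nᵢ), with n₁ᵢ = aᵢ+bᵢ (exposed), n₀ᵢ = cᵢ+dᵢ (unexposed), nᵢ = n₁ᵢ+n₀ᵢ.
Stratum 1 (2010–2014): n₁ = 3475, n₀ = 2092, n = 5567; a·n₀/n = 2989·2092/5567 = 1123.2240; c·n₁/n = 719·3475/5567 = 448.8100
Stratum 2 (2015–2019): n₁ = 2796, n₀ = 1909, n = 4705; a·n₀/n = 1615·1909/4705 = 655.2678; c·n₁/n = 567·2796/4705 = 336.9462
RR_MH = (1123.2240 + 655.2678) / (448.8100 + 336.9462) = 1778.4918 / 785.7562 = 2.26341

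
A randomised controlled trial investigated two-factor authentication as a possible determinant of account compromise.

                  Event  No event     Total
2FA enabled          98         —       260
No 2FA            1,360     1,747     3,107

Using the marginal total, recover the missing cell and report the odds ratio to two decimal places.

0.78

The missing cell is in the exposed row: 260 − 98 = 162.
So a = 98, b = 162, c = 1360, d = 1747.
OR = (a·d)/(b·c) = (98 × 1747) / (162 × 1360) = 171206 / 220320 = 0.77708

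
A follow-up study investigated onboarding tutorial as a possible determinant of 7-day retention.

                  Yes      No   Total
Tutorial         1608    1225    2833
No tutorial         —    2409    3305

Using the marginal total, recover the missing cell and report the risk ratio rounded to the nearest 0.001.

The missing cell is in the unexposed row: 3305 − 2409 = 896.
So a = 1608, b = 1225, c = 896, d = 2409.
RR = [a/(a+b)] / [c/(c+d)] = (1608/2833) / (896/3305) = 0.56760/0.27110 = 2.09364

2.094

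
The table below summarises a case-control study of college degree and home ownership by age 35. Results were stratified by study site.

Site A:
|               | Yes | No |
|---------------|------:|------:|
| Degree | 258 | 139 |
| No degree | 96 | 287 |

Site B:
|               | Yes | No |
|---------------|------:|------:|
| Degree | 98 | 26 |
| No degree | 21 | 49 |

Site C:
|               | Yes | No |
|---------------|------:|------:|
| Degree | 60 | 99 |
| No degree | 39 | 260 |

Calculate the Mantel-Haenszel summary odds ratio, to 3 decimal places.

5.423

OR_MH = Σ(aᵢdᵢ/nᵢ) / Σ(bᵢcᵢ/nᵢ), where nᵢ is the stratum total.
Stratum 1 (Site A): n = 780; a·d/n = 258·287/780 = 94.9308; b·c/n = 139·96/780 = 17.1077
Stratum 2 (Site B): n = 194; a·d/n = 98·49/194 = 24.7526; b·c/n = 26·21/194 = 2.8144
Stratum 3 (Site C): n = 458; a·d/n = 60·260/458 = 34.0611; b·c/n = 99·39/458 = 8.4301
OR_MH = (94.9308 + 24.7526 + 34.0611) / (17.1077 + 2.8144 + 8.4301) = 153.7445 / 28.3523 = 5.42265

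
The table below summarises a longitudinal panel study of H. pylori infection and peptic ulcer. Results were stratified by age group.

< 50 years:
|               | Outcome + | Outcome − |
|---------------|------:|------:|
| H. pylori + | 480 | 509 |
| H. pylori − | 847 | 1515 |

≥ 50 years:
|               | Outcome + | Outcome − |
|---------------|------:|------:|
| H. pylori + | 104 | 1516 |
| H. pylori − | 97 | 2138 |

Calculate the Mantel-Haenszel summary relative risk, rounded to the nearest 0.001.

1.371

RR_MH = Σ(aᵢ·n₀ᵢ/nᵢ) / Σ(cᵢ·n₁ᵢ/nᵢ), with n₁ᵢ = aᵢ+bᵢ (exposed), n₀ᵢ = cᵢ+dᵢ (unexposed), nᵢ = n₁ᵢ+n₀ᵢ.
Stratum 1 (< 50 years): n₁ = 989, n₀ = 2362, n = 3351; a·n₀/n = 480·2362/3351 = 338.3348; c·n₁/n = 847·989/3351 = 249.9800
Stratum 2 (≥ 50 years): n₁ = 1620, n₀ = 2235, n = 3855; a·n₀/n = 104·2235/3855 = 60.2957; c·n₁/n = 97·1620/3855 = 40.7626
RR_MH = (338.3348 + 60.2957) / (249.9800 + 40.7626) = 398.6305 / 290.7427 = 1.37108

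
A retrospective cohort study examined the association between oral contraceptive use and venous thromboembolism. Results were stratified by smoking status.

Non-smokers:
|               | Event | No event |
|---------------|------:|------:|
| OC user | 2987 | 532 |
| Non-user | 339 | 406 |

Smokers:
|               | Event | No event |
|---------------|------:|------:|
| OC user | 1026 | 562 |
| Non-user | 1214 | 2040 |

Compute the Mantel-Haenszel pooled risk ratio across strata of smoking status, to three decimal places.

RR_MH = Σ(aᵢ·n₀ᵢ/nᵢ) / Σ(cᵢ·n₁ᵢ/nᵢ), with n₁ᵢ = aᵢ+bᵢ (exposed), n₀ᵢ = cᵢ+dᵢ (unexposed), nᵢ = n₁ᵢ+n₀ᵢ.
Stratum 1 (Non-smokers): n₁ = 3519, n₀ = 745, n = 4264; a·n₀/n = 2987·745/4264 = 521.8844; c·n₁/n = 339·3519/4264 = 279.7704
Stratum 2 (Smokers): n₁ = 1588, n₀ = 3254, n = 4842; a·n₀/n = 1026·3254/4842 = 689.5093; c·n₁/n = 1214·1588/4842 = 398.1479
RR_MH = (521.8844 + 689.5093) / (279.7704 + 398.1479) = 1211.3937 / 677.9183 = 1.78693

1.787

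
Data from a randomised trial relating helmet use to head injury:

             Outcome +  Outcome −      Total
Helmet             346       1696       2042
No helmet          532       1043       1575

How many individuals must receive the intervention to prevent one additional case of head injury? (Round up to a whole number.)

Risk in treated group = 346/2042 = 0.16944; risk in control = 532/1575 = 0.33778.
Absolute risk reduction = 0.33778 − 0.16944 = 0.16834
NNT = 1 / ARR = 1 / 0.16834 = 5.940 → round up → 6

6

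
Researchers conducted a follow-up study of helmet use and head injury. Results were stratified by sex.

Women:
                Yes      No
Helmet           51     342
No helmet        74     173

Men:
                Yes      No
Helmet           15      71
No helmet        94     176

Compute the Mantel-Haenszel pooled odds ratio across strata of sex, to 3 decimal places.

OR_MH = Σ(aᵢdᵢ/nᵢ) / Σ(bᵢcᵢ/nᵢ), where nᵢ is the stratum total.
Stratum 1 (Women): n = 640; a·d/n = 51·173/640 = 13.7859; b·c/n = 342·74/640 = 39.5438
Stratum 2 (Men): n = 356; a·d/n = 15·176/356 = 7.4157; b·c/n = 71·94/356 = 18.7472
OR_MH = (13.7859 + 7.4157) / (39.5438 + 18.7472) = 21.2017 / 58.2909 = 0.36372

0.364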